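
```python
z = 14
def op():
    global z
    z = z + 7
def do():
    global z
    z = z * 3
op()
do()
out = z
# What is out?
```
63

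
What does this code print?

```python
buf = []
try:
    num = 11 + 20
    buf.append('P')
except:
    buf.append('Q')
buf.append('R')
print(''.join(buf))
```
PR

No exception, try block completes normally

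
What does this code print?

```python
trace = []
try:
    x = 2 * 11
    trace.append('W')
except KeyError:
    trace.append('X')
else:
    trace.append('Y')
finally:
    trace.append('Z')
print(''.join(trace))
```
WYZ

else runs before finally when no exception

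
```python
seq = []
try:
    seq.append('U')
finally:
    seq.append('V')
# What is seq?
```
['U', 'V']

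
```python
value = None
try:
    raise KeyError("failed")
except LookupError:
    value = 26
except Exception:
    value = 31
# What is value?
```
26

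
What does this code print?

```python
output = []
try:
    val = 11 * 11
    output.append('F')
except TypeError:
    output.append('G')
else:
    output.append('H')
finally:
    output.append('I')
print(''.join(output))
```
FHI

else runs before finally when no exception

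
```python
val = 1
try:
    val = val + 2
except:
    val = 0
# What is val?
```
3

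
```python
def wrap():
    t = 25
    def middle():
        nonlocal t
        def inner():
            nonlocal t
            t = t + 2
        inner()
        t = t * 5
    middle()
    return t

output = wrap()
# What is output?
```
135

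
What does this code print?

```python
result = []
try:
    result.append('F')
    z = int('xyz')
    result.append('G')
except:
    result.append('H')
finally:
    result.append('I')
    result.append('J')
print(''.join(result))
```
FHIJ

Code before exception runs, then except, then all of finally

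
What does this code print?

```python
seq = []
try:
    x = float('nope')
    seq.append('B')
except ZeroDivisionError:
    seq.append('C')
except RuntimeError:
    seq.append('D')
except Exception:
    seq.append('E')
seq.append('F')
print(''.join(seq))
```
EF

ValueError not specifically caught, falls to Exception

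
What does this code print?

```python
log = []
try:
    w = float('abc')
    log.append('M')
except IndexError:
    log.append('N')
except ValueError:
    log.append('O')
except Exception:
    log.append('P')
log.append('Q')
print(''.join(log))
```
OQ

ValueError matches before generic Exception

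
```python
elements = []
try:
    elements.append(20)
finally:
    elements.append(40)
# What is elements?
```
[20, 40]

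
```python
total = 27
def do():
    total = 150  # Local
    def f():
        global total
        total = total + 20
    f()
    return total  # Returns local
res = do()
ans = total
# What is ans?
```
47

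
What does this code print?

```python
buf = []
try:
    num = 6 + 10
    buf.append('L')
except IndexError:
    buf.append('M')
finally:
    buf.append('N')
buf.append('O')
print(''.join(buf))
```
LNO

finally runs after normal execution too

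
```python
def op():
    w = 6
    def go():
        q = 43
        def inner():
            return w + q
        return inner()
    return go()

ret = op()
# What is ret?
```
49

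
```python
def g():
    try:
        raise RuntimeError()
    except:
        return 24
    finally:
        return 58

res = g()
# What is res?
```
58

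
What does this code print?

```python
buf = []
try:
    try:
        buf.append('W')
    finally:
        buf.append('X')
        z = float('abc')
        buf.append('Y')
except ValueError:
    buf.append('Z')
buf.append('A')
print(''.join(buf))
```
WXZA

Exception in inner finally caught by outer except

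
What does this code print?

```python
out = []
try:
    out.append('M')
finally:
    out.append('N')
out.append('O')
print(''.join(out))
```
MNO

try/finally without except, no exception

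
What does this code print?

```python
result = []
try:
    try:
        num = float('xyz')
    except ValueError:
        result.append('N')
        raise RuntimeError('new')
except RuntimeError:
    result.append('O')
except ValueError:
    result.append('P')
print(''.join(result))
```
NO

New RuntimeError raised, caught by outer RuntimeError handler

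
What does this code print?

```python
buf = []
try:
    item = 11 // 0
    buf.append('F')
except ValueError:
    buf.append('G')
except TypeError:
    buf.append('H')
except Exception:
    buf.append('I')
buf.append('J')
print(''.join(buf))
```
IJ

ZeroDivisionError not specifically caught, falls to Exception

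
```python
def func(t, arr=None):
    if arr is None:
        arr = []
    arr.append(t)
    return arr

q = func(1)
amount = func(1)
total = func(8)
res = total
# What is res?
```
[8]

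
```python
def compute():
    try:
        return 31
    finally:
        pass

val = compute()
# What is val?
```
31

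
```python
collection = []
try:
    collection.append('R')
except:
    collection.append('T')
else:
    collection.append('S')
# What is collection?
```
['R', 'S']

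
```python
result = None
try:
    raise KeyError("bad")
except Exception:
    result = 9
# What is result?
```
9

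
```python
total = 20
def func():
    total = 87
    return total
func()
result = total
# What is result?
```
20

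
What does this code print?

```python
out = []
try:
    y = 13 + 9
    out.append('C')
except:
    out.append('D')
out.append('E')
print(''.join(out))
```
CE

No exception, try block completes normally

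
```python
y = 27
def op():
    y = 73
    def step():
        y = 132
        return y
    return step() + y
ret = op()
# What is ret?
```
205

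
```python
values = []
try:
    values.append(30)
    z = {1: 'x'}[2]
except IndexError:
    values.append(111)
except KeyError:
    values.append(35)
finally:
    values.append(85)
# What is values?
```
[30, 35, 85]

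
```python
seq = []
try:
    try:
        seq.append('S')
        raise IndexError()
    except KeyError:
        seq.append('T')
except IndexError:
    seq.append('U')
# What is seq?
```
['S', 'U']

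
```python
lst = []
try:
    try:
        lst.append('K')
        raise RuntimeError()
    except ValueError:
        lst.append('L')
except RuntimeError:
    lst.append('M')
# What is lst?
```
['K', 'M']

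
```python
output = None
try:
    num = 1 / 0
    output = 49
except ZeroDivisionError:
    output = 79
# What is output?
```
79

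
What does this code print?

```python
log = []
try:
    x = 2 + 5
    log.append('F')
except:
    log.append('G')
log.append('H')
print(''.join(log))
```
FH

No exception, try block completes normally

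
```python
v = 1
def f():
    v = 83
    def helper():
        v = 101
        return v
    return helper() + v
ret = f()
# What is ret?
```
184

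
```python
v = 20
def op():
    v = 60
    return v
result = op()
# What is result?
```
60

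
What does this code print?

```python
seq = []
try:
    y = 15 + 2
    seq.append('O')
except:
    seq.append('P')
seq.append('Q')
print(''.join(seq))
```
OQ

No exception, try block completes normally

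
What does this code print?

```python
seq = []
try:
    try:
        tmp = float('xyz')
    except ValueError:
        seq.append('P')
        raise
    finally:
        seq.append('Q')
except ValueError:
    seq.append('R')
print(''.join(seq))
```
PQR

finally runs before re-raised exception propagates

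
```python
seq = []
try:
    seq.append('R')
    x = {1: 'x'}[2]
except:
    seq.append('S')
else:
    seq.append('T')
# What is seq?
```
['R', 'S']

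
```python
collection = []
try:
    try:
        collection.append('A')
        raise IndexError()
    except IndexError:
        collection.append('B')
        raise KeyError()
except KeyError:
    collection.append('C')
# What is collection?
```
['A', 'B', 'C']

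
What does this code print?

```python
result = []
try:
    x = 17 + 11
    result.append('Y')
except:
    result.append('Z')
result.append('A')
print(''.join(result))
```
YA

No exception, try block completes normally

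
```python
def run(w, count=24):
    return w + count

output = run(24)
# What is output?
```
48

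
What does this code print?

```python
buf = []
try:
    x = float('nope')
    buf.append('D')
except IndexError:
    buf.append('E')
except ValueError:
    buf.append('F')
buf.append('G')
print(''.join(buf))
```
FG

ValueError is caught by its specific handler, not IndexError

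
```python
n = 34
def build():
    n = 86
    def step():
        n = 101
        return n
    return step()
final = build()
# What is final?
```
101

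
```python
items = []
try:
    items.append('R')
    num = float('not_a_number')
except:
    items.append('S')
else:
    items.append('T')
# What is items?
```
['R', 'S']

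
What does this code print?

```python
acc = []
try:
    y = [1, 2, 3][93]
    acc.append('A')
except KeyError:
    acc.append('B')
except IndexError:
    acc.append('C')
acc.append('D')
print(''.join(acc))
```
CD

IndexError is caught by its specific handler, not KeyError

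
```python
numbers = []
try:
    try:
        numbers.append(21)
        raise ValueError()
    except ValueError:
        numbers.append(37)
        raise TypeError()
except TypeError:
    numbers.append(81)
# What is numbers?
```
[21, 37, 81]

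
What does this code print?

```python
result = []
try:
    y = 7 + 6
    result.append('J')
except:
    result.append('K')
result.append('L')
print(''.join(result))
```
JL

No exception, try block completes normally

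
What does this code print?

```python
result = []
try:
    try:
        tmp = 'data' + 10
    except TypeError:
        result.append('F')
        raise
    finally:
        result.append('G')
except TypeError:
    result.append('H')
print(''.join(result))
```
FGH

finally runs before re-raised exception propagates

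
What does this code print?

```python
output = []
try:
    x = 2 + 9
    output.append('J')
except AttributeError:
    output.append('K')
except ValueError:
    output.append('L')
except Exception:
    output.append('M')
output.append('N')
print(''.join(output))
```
JN

No exception, try block completes normally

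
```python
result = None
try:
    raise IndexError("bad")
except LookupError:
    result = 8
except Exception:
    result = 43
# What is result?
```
8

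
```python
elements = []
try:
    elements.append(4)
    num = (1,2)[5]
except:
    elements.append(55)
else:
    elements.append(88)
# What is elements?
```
[4, 55]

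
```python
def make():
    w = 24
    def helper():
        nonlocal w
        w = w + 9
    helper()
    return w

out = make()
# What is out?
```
33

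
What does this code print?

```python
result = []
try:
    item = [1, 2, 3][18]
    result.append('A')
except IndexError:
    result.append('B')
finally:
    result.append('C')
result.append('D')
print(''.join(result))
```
BCD

finally always runs, even after exception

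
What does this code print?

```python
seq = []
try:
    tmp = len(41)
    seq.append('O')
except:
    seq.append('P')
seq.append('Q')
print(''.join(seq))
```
PQ

Exception raised in try, caught by bare except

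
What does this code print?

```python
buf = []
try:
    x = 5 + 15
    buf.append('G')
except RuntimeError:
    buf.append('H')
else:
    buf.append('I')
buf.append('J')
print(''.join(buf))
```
GIJ

else block runs when no exception occurs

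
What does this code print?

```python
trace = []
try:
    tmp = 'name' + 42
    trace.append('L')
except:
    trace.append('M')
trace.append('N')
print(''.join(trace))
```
MN

Exception raised in try, caught by bare except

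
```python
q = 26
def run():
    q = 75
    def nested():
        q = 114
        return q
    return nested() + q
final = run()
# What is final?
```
189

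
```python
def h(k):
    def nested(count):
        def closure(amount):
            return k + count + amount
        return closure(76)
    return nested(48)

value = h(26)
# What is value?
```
150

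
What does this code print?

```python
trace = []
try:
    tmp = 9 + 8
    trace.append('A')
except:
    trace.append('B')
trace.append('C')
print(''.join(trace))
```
AC

No exception, try block completes normally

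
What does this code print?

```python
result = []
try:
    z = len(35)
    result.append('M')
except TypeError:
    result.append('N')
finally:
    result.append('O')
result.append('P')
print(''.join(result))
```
NOP

finally always runs, even after exception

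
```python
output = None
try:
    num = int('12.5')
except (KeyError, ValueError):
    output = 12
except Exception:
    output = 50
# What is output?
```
12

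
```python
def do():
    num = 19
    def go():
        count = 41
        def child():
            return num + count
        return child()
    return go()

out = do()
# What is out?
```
60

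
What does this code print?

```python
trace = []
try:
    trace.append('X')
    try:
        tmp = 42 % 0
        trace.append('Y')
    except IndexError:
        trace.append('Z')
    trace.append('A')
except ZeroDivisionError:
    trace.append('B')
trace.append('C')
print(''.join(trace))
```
XBC

Inner handler doesn't match, propagates to outer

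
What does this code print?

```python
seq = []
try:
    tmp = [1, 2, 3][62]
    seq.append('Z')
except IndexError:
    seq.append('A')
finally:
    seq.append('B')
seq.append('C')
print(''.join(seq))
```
ABC

finally always runs, even after exception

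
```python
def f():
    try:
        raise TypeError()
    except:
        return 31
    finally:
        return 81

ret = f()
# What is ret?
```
81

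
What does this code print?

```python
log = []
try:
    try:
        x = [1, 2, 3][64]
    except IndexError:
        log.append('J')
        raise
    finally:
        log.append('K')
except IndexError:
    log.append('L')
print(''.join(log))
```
JKL

finally runs before re-raised exception propagates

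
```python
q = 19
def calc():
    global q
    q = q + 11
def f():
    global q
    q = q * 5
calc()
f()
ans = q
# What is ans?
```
150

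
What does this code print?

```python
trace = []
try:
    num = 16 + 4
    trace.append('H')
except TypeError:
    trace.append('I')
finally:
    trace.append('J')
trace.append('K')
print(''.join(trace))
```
HJK

finally runs after normal execution too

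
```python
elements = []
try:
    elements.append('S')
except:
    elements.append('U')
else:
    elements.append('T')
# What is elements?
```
['S', 'T']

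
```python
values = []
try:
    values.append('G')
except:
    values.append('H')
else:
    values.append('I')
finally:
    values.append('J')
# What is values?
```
['G', 'I', 'J']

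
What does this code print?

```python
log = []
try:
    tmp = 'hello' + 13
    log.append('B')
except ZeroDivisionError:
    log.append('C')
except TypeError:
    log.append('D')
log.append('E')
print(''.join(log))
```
DE

TypeError is caught by its specific handler, not ZeroDivisionError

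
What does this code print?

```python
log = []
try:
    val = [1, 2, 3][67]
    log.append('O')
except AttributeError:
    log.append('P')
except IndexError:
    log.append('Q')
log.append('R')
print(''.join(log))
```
QR

IndexError is caught by its specific handler, not AttributeError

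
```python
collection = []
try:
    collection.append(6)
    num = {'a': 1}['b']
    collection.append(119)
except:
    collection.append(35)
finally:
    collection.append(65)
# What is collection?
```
[6, 35, 65]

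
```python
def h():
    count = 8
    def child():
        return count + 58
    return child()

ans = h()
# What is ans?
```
66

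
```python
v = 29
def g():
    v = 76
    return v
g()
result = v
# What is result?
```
29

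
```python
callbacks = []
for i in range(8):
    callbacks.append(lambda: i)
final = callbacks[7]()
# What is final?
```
7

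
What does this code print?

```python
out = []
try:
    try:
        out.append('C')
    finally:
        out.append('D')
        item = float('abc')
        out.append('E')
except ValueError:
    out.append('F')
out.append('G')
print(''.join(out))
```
CDFG

Exception in inner finally caught by outer except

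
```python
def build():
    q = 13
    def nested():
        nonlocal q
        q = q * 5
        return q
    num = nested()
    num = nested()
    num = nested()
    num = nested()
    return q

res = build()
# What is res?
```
8125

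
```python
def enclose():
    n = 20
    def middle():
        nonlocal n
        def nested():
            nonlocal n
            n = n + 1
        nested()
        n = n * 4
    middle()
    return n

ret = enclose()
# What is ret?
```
84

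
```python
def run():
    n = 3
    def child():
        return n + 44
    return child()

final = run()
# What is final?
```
47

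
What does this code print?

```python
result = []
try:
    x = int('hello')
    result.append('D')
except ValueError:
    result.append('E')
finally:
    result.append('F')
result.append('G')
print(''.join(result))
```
EFG

finally always runs, even after exception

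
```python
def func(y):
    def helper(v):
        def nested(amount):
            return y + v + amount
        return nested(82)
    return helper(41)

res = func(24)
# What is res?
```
147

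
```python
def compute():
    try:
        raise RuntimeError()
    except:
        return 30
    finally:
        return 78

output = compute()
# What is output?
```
78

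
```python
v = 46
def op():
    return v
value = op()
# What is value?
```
46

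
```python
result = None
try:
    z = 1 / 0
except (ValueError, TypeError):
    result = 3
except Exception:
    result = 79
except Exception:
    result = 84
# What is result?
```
79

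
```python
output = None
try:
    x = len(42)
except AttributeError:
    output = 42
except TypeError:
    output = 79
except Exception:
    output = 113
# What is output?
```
79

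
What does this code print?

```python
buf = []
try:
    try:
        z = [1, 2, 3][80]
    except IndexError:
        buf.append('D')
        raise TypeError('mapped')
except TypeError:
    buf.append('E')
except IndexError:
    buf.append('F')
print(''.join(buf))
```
DE

New TypeError raised, caught by outer TypeError handler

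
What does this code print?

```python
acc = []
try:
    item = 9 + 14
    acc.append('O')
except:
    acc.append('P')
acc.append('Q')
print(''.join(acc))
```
OQ

No exception, try block completes normally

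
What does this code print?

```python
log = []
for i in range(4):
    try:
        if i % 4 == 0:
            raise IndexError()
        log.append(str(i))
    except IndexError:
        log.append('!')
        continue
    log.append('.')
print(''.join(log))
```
!1.2.3.

continue in except skips rest of loop body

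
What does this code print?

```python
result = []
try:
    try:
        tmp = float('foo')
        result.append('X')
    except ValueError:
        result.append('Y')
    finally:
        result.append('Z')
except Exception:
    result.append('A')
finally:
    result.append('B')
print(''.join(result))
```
YZB

Both finally blocks run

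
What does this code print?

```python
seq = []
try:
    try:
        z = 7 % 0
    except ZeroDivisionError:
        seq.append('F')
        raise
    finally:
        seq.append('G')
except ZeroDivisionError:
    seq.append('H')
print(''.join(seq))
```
FGH

finally runs before re-raised exception propagates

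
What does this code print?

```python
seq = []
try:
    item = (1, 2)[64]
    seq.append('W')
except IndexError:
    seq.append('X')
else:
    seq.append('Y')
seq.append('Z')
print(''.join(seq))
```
XZ

else block skipped when exception is caught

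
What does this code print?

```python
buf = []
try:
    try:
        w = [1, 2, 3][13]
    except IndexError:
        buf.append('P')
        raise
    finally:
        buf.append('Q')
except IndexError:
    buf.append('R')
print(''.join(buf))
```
PQR

finally runs before re-raised exception propagates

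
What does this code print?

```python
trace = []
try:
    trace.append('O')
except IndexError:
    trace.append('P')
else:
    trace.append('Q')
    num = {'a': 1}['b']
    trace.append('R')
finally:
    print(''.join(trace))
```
OQ

Try succeeds, else appends 'Q', KeyError in else is uncaught, finally prints before exception propagates ('R' never appended)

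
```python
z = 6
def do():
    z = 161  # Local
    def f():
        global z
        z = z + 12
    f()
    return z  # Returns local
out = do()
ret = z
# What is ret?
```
18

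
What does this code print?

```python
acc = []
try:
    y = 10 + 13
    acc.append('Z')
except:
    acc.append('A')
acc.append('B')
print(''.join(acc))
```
ZB

No exception, try block completes normally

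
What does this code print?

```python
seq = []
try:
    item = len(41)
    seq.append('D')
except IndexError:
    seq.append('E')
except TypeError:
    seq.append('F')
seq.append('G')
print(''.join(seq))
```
FG

TypeError is caught by its specific handler, not IndexError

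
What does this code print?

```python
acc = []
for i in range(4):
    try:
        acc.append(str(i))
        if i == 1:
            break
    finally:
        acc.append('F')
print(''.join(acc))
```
0F1F

finally runs even when breaking out of loop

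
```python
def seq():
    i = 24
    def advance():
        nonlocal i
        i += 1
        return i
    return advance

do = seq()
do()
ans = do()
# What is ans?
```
26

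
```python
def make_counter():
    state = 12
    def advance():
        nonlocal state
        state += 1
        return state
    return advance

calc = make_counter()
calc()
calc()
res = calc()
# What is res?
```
15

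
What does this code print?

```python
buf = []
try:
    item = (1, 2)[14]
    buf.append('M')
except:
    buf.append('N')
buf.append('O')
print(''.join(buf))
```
NO

Exception raised in try, caught by bare except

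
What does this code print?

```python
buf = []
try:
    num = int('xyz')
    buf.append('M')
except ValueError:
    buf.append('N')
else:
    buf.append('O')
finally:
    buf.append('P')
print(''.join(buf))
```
NP

Exception: except runs, else skipped, finally runs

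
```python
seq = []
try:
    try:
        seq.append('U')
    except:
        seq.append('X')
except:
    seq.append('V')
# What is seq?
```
['U']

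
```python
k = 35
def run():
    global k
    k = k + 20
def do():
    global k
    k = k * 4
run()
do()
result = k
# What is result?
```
220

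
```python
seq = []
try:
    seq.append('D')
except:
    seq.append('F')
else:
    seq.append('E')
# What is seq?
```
['D', 'E']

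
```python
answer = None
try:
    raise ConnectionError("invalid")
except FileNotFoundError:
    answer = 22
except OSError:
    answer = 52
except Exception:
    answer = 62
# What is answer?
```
52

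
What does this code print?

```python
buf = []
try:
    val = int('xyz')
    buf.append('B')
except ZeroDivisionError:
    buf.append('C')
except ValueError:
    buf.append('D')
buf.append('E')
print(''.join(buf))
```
DE

ValueError is caught by its specific handler, not ZeroDivisionError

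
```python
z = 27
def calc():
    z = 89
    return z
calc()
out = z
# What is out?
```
27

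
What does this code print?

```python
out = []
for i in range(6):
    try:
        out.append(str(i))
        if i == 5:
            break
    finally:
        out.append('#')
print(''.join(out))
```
0#1#2#3#4#5#

finally runs even when breaking out of loop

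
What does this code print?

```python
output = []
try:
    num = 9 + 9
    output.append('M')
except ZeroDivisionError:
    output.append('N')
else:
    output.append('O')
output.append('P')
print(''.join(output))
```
MOP

else block runs when no exception occurs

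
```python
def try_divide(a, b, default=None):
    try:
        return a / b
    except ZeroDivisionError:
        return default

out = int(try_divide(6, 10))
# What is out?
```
0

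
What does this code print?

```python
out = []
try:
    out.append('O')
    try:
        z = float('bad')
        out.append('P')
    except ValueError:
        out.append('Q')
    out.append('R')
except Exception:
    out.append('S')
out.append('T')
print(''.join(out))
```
OQRT

Inner exception caught by inner handler, outer continues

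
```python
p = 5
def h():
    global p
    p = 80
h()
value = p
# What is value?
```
80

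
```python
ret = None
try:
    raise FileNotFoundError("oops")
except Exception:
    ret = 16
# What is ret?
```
16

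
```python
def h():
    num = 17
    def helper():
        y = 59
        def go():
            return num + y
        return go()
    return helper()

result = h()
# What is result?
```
76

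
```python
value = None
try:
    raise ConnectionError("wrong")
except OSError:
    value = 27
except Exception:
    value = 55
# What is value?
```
27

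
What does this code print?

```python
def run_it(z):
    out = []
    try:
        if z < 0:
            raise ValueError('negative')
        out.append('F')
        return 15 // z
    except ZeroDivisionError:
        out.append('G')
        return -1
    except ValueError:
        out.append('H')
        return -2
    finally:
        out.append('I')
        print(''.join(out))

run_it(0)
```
FGI

z=0 causes ZeroDivisionError, caught, finally prints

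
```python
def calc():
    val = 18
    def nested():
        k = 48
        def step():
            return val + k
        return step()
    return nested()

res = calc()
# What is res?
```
66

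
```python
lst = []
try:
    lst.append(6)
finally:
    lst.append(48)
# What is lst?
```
[6, 48]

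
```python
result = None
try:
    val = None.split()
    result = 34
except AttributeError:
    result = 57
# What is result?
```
57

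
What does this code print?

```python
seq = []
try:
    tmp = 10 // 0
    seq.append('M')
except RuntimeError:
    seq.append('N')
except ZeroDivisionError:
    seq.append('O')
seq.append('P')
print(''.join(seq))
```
OP

ZeroDivisionError is caught by its specific handler, not RuntimeError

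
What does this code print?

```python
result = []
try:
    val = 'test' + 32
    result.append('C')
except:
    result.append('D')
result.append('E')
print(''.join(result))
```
DE

Exception raised in try, caught by bare except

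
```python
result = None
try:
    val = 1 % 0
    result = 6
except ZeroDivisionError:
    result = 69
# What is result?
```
69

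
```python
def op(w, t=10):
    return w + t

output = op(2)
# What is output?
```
12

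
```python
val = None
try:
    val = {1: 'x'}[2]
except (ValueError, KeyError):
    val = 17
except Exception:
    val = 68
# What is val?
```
17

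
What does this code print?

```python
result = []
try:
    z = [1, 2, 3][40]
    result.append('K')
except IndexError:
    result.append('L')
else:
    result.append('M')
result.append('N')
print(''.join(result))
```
LN

else block skipped when exception is caught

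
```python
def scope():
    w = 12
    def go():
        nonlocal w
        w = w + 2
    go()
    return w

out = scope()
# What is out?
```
14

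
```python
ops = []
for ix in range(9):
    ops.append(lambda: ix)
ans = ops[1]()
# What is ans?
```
8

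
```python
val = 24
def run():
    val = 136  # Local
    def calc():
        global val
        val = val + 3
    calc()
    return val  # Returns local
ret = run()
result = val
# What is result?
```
27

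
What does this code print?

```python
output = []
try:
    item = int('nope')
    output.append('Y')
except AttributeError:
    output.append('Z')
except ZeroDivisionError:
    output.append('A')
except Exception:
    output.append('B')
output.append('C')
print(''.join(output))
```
BC

ValueError not specifically caught, falls to Exception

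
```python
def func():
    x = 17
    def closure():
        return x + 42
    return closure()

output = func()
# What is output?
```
59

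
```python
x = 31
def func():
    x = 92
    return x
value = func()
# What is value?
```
92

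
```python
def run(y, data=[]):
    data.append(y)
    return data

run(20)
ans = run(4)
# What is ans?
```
[20, 4]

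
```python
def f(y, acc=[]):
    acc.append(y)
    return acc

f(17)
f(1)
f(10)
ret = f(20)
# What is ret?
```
[17, 1, 10, 20]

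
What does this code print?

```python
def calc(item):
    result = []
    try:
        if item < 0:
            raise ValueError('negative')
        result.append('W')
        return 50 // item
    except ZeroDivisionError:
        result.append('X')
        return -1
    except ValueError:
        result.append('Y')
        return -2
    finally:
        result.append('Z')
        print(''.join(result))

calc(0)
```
WXZ

item=0 causes ZeroDivisionError, caught, finally prints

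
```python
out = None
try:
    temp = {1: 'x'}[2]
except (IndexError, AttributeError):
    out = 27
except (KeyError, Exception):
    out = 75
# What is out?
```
75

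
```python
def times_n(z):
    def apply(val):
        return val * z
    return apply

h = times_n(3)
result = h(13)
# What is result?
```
39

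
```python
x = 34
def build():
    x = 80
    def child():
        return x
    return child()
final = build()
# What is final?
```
80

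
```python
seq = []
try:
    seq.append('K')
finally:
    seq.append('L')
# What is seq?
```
['K', 'L']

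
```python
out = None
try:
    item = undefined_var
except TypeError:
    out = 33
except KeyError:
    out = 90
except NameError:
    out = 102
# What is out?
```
102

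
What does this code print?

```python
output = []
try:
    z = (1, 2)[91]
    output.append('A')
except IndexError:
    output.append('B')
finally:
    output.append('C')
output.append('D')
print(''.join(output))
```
BCD

finally always runs, even after exception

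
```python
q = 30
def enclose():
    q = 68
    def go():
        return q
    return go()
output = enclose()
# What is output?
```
68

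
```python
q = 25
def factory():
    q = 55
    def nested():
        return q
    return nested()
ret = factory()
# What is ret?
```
55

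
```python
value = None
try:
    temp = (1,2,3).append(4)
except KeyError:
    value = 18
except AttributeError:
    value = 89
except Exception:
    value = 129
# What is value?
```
89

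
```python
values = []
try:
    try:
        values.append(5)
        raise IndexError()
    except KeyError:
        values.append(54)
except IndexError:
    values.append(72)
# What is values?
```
[5, 72]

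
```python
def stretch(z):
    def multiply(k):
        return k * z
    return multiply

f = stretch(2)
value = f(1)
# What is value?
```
2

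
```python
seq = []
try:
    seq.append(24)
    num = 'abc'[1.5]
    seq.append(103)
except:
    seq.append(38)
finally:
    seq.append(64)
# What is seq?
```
[24, 38, 64]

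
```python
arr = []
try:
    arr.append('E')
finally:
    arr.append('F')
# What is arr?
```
['E', 'F']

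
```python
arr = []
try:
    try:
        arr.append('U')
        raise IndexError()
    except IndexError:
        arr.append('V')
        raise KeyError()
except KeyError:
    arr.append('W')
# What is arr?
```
['U', 'V', 'W']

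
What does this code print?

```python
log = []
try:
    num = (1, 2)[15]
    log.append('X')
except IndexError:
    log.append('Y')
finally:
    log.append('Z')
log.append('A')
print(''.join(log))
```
YZA

finally always runs, even after exception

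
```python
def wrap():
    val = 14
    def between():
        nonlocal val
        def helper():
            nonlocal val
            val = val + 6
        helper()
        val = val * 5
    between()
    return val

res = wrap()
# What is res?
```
100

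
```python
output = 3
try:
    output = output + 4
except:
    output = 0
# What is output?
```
7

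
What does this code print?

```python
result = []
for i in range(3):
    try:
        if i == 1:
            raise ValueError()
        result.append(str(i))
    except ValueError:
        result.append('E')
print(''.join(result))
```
0E2

Exception on i=1 caught, loop continues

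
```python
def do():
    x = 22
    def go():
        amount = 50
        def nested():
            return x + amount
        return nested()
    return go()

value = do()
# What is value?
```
72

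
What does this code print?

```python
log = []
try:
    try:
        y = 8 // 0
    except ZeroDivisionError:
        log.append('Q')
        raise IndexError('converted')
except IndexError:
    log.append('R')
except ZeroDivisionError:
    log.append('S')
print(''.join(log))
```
QR

New IndexError raised, caught by outer IndexError handler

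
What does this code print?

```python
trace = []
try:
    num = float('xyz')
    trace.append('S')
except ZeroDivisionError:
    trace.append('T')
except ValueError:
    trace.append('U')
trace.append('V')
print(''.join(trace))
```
UV

ValueError is caught by its specific handler, not ZeroDivisionError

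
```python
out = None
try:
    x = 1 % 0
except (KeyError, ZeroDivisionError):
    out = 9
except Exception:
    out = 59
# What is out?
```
9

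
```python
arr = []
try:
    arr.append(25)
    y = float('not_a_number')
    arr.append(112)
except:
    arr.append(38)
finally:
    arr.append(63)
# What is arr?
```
[25, 38, 63]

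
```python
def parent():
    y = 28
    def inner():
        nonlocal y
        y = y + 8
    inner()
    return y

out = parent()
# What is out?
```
36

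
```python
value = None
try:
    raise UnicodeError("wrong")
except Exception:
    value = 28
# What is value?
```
28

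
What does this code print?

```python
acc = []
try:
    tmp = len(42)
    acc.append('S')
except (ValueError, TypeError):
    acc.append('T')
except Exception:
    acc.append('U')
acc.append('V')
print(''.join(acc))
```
TV

TypeError matches tuple containing it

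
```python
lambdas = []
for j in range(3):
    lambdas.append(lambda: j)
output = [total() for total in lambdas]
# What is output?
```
[2, 2, 2]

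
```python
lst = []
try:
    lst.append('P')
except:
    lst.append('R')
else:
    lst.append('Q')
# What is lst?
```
['P', 'Q']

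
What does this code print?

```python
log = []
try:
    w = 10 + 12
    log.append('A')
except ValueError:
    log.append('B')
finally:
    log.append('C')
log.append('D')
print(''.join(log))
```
ACD

finally runs after normal execution too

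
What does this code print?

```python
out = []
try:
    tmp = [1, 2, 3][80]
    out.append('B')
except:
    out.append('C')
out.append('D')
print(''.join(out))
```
CD

Exception raised in try, caught by bare except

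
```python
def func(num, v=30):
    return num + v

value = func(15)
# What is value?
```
45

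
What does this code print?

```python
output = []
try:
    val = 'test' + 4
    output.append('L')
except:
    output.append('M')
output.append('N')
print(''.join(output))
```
MN

Exception raised in try, caught by bare except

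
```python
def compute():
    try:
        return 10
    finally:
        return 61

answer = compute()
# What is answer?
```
61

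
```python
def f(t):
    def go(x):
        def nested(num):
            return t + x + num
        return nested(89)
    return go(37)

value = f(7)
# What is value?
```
133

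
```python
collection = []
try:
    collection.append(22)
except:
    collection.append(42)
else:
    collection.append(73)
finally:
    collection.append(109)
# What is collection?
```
[22, 73, 109]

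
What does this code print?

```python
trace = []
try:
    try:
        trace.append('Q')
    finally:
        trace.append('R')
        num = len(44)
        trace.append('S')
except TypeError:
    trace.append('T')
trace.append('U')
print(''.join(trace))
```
QRTU

Exception in inner finally caught by outer except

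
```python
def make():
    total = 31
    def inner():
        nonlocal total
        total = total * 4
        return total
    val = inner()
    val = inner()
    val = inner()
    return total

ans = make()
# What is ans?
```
1984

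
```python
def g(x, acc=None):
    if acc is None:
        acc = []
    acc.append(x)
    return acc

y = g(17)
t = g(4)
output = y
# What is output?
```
[17]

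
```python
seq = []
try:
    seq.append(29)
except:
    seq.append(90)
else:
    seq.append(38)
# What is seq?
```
[29, 38]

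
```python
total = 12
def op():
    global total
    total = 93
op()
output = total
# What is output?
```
93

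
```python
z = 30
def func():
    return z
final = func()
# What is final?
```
30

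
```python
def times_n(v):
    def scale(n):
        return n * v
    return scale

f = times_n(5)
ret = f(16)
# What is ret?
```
80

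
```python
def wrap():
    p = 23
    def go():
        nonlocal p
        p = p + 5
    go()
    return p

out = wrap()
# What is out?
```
28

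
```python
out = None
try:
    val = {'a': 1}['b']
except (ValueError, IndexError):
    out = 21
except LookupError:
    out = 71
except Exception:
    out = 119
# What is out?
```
71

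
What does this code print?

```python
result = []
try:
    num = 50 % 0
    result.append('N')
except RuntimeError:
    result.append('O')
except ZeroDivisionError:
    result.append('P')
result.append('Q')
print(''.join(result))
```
PQ

ZeroDivisionError is caught by its specific handler, not RuntimeError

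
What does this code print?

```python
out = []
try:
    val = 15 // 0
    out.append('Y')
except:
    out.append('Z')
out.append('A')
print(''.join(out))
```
ZA

Exception raised in try, caught by bare except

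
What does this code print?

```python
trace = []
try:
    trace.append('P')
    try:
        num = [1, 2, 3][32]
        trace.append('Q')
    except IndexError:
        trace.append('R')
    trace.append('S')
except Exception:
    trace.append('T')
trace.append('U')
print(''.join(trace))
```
PRSU

Inner exception caught by inner handler, outer continues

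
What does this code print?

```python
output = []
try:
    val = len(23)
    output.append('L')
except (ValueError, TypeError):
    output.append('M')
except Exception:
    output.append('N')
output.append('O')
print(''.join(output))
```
MO

TypeError matches tuple containing it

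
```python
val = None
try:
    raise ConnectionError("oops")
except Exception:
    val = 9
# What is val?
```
9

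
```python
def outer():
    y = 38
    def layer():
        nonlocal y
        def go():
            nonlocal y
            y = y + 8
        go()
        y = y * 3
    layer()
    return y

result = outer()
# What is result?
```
138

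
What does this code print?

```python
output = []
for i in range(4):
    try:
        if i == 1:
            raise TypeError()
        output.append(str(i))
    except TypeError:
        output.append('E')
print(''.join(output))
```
0E23

Exception on i=1 caught, loop continues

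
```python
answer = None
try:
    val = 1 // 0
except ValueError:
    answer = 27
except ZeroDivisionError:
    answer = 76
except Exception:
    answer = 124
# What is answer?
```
76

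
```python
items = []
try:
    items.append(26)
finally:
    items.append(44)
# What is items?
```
[26, 44]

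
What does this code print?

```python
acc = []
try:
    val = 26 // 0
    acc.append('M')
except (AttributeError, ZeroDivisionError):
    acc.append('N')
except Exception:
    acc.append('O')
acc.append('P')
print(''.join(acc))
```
NP

ZeroDivisionError matches tuple containing it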